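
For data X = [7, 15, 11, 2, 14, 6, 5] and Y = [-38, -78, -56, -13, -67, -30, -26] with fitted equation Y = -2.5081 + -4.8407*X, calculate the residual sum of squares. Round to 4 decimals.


For each point, residual = actual - predicted.
Residuals: [-1.6070, -2.8814, -0.2442, -0.8105, 3.2779, 1.5523, 0.7116].
Sum of squared residuals = 25.2621.

25.2621


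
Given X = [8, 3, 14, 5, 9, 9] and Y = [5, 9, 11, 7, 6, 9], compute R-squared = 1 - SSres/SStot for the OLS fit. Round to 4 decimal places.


After computing the OLS fit (b0=6.1667, b1=0.2083):
SSres = 21.7083, SStot = 24.8333.
R^2 = 1 - 21.7083/24.8333 = 0.1258.

0.1258


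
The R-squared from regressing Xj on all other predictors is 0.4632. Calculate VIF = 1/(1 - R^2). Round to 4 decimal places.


Using VIF = 1/(1 - R^2_j):
1 - 0.4632 = 0.5368.
VIF = 1.8629.

1.8629


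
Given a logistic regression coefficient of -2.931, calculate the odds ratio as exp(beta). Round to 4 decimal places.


exp(-2.931) = 0.0533.
So the odds ratio is 0.0533.

0.0533


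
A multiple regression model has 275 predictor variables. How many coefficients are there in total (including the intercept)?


Total coefficients = number of predictors + 1 (for the intercept).
= 275 + 1 = 276.

276


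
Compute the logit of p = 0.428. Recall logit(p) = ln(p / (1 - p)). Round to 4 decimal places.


The odds are p/(1-p) = 0.428 / 0.572 = 0.7483.
logit(p) = ln(0.7483) = -0.2900.

-0.2900


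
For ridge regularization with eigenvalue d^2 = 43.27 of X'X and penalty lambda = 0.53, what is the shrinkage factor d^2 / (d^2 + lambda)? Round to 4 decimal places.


Denominator = d^2 + lambda = 43.27 + 0.53 = 43.8000.
Shrinkage = 43.27 / 43.8000 = 0.9879.

0.9879


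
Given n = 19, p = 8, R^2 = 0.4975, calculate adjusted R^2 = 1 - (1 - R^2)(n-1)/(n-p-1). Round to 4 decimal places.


Plug in: Adj R^2 = 1 - (1 - 0.4975) * 18/10.
= 1 - 0.5025 * 18/10
= 1 - 9.0450 / 10
= 1 - 0.9045 = 0.0955.

0.0955


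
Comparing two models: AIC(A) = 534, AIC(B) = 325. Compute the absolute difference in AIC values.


Compute |534 - 325| = 209.
Model B has the smaller AIC.

209


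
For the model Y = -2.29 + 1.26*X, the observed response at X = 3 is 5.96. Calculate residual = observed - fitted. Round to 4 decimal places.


Predicted = -2.29 + 1.26 * 3 = 1.4900.
Residual = 5.96 - 1.4900 = 4.4700.

4.4700


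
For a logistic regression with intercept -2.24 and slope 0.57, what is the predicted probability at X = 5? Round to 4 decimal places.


Compute z = -2.24 + (0.57)(5) = 0.6100.
exp(-z) = 0.5434.
P = 1/(1 + 0.5434) = 0.6479.

0.6479


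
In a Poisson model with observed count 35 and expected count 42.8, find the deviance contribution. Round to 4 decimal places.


First: ln(35/42.8) = -0.201190.
Then: 35 * -0.201190 = -7.041650.
y - mu = 35 - 42.8 = -7.8.
D = 2(-7.041650 - -7.8) = 1.516700, which rounds to 1.5167.

1.5167


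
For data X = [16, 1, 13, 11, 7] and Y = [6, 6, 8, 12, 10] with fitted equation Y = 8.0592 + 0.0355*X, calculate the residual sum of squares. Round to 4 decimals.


Predicted values from Y = 8.0592 + 0.0355*X.
Residuals: [-2.6272, -2.0947, -0.5207, 3.5503, 1.6923].
SSres = 27.0296.

27.0296


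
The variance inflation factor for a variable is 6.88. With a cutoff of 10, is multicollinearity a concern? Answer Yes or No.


The threshold is 10.
VIF = 6.88 is < 10.
Multicollinearity indication: No.

No


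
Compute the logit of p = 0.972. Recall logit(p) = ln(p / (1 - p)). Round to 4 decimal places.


The odds are p/(1-p) = 0.972 / 0.028 = 34.7143.
logit(p) = ln(34.7143) = 3.5472.

3.5472


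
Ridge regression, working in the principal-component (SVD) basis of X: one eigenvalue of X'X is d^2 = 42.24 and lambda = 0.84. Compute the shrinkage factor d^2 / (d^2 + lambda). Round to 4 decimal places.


Compute the denominator: 42.24 + 0.84 = 43.0800.
Shrinkage factor = 42.24 / 43.0800 = 0.9805.

0.9805


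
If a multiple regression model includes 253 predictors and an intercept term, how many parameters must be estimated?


Each predictor gets one coefficient, plus one intercept.
Total parameters = 253 + 1 = 254.

254


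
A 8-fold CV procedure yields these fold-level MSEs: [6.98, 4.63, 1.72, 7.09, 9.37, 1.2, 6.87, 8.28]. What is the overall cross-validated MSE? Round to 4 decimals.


Add all fold MSEs: 46.1400.
Divide by k = 8: 46.1400/8 = 5.7675.

5.7675


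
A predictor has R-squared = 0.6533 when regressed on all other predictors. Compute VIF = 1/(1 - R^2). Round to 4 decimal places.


VIF = 1 / (1 - 0.6533).
= 1 / 0.3467 = 2.8843.

2.8843


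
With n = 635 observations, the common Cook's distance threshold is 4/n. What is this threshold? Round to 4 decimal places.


The threshold is 4/n.
4/635 = 0.0063.

0.0063


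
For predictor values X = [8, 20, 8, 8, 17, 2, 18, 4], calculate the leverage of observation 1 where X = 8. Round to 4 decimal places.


n = 8, xbar = 10.6250.
SXX = sum((xi - xbar)^2) = 321.8750.
h = 1/8 + (8 - 10.6250)^2 / 321.8750 = 0.1464.

0.1464


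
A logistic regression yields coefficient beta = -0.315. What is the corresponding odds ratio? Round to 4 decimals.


The odds ratio is computed as:
OR = e^(-0.315) = 0.7298.

0.7298


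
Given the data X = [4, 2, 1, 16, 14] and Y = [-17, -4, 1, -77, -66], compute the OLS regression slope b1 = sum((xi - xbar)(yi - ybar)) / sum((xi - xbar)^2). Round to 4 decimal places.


The sample means are xbar = 7.4000 and ybar = -32.6000.
Compute S_xx = 199.2000 and S_xy = -1024.8000.
Slope b1 = S_xy / S_xx = -1024.8000 / 199.2000 = -5.1446.

-5.1446


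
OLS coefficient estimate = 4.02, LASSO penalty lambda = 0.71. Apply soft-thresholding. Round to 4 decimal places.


Check: |4.02| = 4.02 vs lambda = 0.71.
Since |beta| > lambda, coefficient = sign(beta)*(|beta| - lambda) = 3.3100.
Soft-thresholded coefficient = 3.3100.

3.3100


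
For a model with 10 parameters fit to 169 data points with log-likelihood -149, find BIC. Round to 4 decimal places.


Compute k*ln(n) = 10*ln(169) = 10*5.129899 = 51.298990.
Then -2*loglik = 298.
BIC = 51.298990 + 298 = 349.298990, which rounds to 349.2990.

349.2990


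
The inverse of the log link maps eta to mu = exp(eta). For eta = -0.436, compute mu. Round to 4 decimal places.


mu = exp(eta) = exp(-0.436).
= 0.6466.

0.6466


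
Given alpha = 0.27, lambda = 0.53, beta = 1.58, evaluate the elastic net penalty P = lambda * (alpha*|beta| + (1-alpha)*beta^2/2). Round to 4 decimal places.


alpha * |beta| = 0.27 * 1.58 = 0.4266.
(1-alpha) * beta^2/2 = 0.73 * 2.4964/2 = 0.9112.
Total = 0.53 * (0.4266 + 0.9112) = 0.7090.

0.7090


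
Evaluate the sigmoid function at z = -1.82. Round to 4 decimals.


Compute exp(1.8200) = 6.1719.
Sigmoid = 1 / (1 + 6.1719) = 1 / 7.1719 = 0.1394.

0.1394


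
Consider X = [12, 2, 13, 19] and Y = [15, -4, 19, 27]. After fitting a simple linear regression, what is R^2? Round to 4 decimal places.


The fitted line is Y = -7.0906 + 1.8557*X.
SSres = 5.6477, SStot = 518.7500.
R^2 = 1 - SSres/SStot = 0.9891.

0.9891


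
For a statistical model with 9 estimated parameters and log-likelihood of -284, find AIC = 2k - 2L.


Compute:
2k = 2*9 = 18.
-2*loglik = -2*(-284) = 568.
AIC = 18 + 568 = 586.

586


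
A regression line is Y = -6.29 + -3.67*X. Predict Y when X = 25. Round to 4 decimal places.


Predicted value:
Y = -6.29 + (-3.67)(25) = -6.29 + -91.7500 = -98.0400.

-98.0400


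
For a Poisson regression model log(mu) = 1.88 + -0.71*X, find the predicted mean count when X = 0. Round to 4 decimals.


Linear predictor: eta = 1.88 + (-0.71)(0) = 1.8800.
Expected count: mu = exp(1.8800) = 6.5535.

6.5535


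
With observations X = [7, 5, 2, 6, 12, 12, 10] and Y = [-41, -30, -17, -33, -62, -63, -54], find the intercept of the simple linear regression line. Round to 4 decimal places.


The slope is b1 = -4.6204.
Sample means are xbar = 7.7143 and ybar = -42.8571.
Intercept: b0 = -42.8571 - (-4.6204)(7.7143) = -7.2140.

-7.2140


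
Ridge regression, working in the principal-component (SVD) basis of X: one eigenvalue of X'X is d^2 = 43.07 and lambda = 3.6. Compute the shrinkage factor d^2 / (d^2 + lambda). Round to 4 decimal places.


Compute the denominator: 43.07 + 3.6 = 46.6700.
Shrinkage factor = 43.07 / 46.6700 = 0.9229.

0.9229


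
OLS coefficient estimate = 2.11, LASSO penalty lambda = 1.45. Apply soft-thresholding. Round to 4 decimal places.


Check: |2.11| = 2.11 vs lambda = 1.45.
Since |beta| > lambda, coefficient = sign(beta)*(|beta| - lambda) = 0.6600.
Soft-thresholded coefficient = 0.6600.

0.6600


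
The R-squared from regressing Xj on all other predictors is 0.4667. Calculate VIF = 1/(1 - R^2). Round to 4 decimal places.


VIF = 1 / (1 - 0.4667).
= 1 / 0.5333 = 1.8751.

1.8751


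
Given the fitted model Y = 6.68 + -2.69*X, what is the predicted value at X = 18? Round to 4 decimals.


Plug X = 18 into Y = 6.68 + -2.69*X:
Y = 6.68 + -48.4200 = -41.7400.

-41.7400


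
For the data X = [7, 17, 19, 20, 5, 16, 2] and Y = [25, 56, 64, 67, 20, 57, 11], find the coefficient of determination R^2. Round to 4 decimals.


After computing the OLS fit (b0=4.1614, b1=3.1497):
SSres = 10.6671, SStot = 3258.8571.
R^2 = 1 - 10.6671/3258.8571 = 0.9967.

0.9967


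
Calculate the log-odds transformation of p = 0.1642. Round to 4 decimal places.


The odds are p/(1-p) = 0.1642 / 0.8358 = 0.1965.
logit(p) = ln(0.1965) = -1.6273.

-1.6273


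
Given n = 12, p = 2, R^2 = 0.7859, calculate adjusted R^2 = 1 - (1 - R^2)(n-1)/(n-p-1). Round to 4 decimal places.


Plug in: Adj R^2 = 1 - (1 - 0.7859) * 11/9.
= 1 - 0.2141 * 11/9
= 1 - 2.3551 / 9
= 1 - 0.2617 = 0.7383.

0.7383


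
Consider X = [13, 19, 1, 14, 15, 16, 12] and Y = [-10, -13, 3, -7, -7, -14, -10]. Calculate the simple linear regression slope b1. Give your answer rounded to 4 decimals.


The sample means are xbar = 12.8571 and ybar = -8.2857.
Compute S_xx = 194.8571 and S_xy = -175.2857.
Slope b1 = S_xy / S_xx = -175.2857 / 194.8571 = -0.8996.

-0.8996


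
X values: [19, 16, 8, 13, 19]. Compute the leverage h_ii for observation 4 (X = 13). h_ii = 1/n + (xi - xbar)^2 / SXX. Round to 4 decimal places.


Compute xbar = 15.0000 with n = 5 observations.
SXX = 86.0000.
Leverage = 1/5 + (13 - 15.0000)^2/86.0000 = 0.2465.

0.2465


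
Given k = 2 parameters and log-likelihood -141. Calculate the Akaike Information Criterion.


Compute:
2k = 2*2 = 4.
-2*loglik = -2*(-141) = 282.
AIC = 4 + 282 = 286.

286


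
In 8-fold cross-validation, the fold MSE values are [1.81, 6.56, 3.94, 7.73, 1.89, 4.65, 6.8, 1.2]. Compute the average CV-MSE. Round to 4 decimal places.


Total MSE across folds = 34.5800.
CV-MSE = 34.5800/8 = 4.3225.

4.3225


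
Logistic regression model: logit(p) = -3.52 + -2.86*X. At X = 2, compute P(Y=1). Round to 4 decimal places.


z = -3.52 + -2.86 * 2 = -9.2400.
Sigmoid: P = 1 / (1 + exp(9.2400)) = 0.0001.

0.0001


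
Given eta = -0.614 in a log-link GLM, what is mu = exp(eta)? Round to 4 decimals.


mu = exp(eta) = exp(-0.614).
= 0.5412.

0.5412


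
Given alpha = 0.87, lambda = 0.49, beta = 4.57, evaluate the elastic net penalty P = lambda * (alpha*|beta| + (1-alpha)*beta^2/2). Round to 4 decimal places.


L1 component = 0.87 * |4.57| = 3.9759.
L2 component = 0.13 * 4.57^2 / 2 = 1.3575.
Penalty = 0.49 * (3.9759 + 1.3575) = 0.49 * 5.3334 = 2.6134.

2.6134


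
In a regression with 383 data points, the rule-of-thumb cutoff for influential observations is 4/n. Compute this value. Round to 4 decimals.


The threshold is 4/n.
4/383 = 0.0104.

0.0104


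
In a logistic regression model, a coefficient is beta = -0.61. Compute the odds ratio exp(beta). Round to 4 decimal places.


Odds ratio = exp(beta) = exp(-0.61).
= 0.5434.

0.5434


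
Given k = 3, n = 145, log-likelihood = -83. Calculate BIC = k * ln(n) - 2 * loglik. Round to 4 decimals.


ln(145) = 4.976734.
k * ln(n) = 3 * 4.976734 = 14.930202.
-2L = 166.
BIC = 14.930202 + 166 = 180.930202, which rounds to 180.9302.

180.9302


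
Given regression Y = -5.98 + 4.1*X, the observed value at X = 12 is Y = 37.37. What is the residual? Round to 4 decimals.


Fitted value at X = 12 is yhat = -5.98 + 4.1*12 = 43.2200.
Residual = 37.37 - 43.2200 = -5.8500.

-5.8500


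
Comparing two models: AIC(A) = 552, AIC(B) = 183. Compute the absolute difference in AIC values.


|AIC_A - AIC_B| = |552 - 183| = 369.
Model B is preferred (lower AIC).

369


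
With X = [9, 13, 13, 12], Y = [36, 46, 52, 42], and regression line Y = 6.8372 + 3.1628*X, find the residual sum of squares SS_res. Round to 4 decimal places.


Compute predicted values, then residuals = yi - yhat_i.
Residuals: [0.6976, -1.9536, 4.0464, -2.7908].
SSres = sum(residual^2) = 28.4651.

28.4651


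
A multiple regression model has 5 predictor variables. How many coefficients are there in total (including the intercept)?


Each predictor gets one coefficient, plus one intercept.
Total parameters = 5 + 1 = 6.

6


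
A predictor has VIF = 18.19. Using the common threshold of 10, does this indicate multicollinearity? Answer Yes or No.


Compare VIF = 18.19 to the threshold of 10.
18.19 >= 10, so the answer is Yes.

Yes


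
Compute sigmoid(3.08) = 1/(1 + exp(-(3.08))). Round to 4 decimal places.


First, exp(-3.0800) = 0.0460.
Then sigma(z) = 1/(1 + 0.0460) = 0.9561.

0.9561


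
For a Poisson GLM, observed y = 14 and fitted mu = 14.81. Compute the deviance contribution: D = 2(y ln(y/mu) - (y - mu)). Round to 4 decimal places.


First: ln(14/14.81) = -0.056245.
Then: 14 * -0.056245 = -0.787430.
y - mu = 14 - 14.81 = -0.81.
D = 2(-0.787430 - -0.81) = 0.045140, which rounds to 0.0451.

0.0451


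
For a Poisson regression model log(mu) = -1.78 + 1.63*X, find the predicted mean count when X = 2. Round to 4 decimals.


Compute eta = -1.78 + 1.63 * 2 = 1.4800.
Apply inverse link: mu = e^1.4800 = 4.3929.

4.3929


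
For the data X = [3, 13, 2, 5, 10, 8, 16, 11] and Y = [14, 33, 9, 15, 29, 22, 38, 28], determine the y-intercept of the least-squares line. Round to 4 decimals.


Compute b1 = 2.0471 from the OLS formula.
With xbar = 8.5000 and ybar = 23.5000, the intercept is:
b0 = 23.5000 - 2.0471 * 8.5000 = 6.1000.

6.1000


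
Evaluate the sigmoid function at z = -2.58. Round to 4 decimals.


exp(2.5800) = 13.1971.
1 + exp(-z) = 14.1971.
sigmoid = 1/14.1971 = 0.0704.

0.0704


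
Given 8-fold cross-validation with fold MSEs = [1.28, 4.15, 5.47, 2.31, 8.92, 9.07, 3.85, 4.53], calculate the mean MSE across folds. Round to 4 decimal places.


Total MSE across folds = 39.5800.
CV-MSE = 39.5800/8 = 4.9475.

4.9475


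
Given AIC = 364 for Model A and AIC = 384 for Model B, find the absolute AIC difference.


Absolute difference = |364 - 384| = 20.
The model with lower AIC (A) is preferred.

20


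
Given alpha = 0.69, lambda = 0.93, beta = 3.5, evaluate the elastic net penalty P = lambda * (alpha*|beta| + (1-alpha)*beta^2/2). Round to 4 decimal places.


L1 component = 0.69 * |3.5| = 2.4150.
L2 component = 0.31 * 3.5^2 / 2 = 1.8988.
Penalty = 0.93 * (2.4150 + 1.8988) = 0.93 * 4.3138 = 4.0118.

4.0118


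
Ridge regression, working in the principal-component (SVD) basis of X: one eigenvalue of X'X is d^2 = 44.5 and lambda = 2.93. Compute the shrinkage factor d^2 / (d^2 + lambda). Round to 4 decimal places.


d^2 + lambda = 44.5 + 2.93 = 47.4300.
Shrinkage factor = 44.5/47.4300 = 0.9382.

0.9382


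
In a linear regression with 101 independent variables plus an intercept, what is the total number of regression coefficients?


Including the intercept, the model has 101 predictor coefficients + 1 intercept.
Total = 102.

102


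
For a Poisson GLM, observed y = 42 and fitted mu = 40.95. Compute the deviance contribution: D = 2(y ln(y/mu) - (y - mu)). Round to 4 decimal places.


First: ln(42/40.95) = 0.025318.
Then: 42 * 0.025318 = 1.063356.
y - mu = 42 - 40.95 = 1.05.
D = 2(1.063356 - 1.05) = 0.026712, which rounds to 0.0267.

0.0267


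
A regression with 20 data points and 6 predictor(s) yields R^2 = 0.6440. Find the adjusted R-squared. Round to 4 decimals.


Adjusted R^2 = 1 - (1 - R^2) * (n-1)/(n-p-1).
(1 - R^2) = 0.3560.
(n-1)/(n-p-1) = 19/13.
(1 - R^2) * (n-1) = 0.3560 * 19 = 6.7640.
Divide by (n-p-1): 6.7640 / 13 = 0.5203.
Adj R^2 = 1 - 0.5203 = 0.4797.

0.4797


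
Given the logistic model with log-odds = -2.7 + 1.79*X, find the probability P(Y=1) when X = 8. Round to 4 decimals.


Compute z = -2.7 + (1.79)(8) = 11.6200.
exp(-z) = 0.0000.
P = 1/(1 + 0.0000) = 1.0000.

1.0000


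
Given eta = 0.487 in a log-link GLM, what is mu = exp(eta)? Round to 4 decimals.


The inverse log link gives:
mu = exp(0.487) = 1.6274.

1.6274


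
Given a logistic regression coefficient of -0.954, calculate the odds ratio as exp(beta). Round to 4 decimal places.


Odds ratio = exp(beta) = exp(-0.954).
= 0.3852.

0.3852


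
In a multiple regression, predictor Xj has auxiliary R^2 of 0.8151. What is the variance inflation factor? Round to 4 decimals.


Using VIF = 1/(1 - R^2_j):
1 - 0.8151 = 0.1849.
VIF = 5.4083.

5.4083


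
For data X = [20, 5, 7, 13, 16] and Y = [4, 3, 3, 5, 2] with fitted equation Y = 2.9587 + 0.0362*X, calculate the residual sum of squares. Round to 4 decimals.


Compute predicted values, then residuals = yi - yhat_i.
Residuals: [0.3173, -0.1397, -0.2121, 1.5707, -1.5379].
SSres = sum(residual^2) = 4.9974.

4.9974


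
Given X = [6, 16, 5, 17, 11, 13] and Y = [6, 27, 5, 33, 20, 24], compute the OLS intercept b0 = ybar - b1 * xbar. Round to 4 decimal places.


Compute b1 = 2.2553 from the OLS formula.
With xbar = 11.3333 and ybar = 19.1667, the intercept is:
b0 = 19.1667 - 2.2553 * 11.3333 = -6.3936.

-6.3936


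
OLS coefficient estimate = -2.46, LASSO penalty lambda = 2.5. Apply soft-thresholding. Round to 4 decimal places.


|beta_OLS| = 2.46.
lambda = 2.5.
Since |beta| <= lambda, the coefficient is set to 0.
Result = 0.0000.

0.0000


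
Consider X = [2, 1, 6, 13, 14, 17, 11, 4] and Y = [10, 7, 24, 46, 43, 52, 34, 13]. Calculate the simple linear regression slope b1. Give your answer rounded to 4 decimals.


Calculate xbar = 8.5000, ybar = 28.6250.
S_xx = 254.0000, S_xy = 734.5000.
Using b1 = S_xy / S_xx = 734.5000 / 254.0000, we get b1 = 2.8917.

2.8917


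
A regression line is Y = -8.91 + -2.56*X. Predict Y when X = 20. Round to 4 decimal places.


Plug X = 20 into Y = -8.91 + -2.56*X:
Y = -8.91 + -51.2000 = -60.1100.

-60.1100


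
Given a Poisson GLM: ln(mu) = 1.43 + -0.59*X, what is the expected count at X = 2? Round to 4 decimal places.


Linear predictor: eta = 1.43 + (-0.59)(2) = 0.2500.
Expected count: mu = exp(0.2500) = 1.2840.

1.2840


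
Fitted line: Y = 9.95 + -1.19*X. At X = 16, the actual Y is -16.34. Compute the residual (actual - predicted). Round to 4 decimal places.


Fitted value at X = 16 is yhat = 9.95 + -1.19*16 = -9.0900.
Residual = -16.34 - -9.0900 = -7.2500.

-7.2500


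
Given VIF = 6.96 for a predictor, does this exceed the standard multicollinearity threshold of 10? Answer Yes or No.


Compare VIF = 6.96 to the threshold of 10.
6.96 < 10, so the answer is No.

No


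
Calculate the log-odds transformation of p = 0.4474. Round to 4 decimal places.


Compute the odds: 0.4474/0.5526 = 0.8096.
Take the natural log: ln(0.8096) = -0.2112.

-0.2112


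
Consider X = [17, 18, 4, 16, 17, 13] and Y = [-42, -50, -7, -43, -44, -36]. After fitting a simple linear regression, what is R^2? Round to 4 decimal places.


Fit the OLS line: b0 = 3.9184, b1 = -2.8884.
SSres = 21.7695.
SStot = 1180.0000.
R^2 = 1 - 21.7695/1180.0000 = 0.9816.

0.9816


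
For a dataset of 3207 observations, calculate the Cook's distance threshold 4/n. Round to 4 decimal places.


Using the rule of thumb:
Threshold = 4 / 3207 = 0.0012.

0.0012


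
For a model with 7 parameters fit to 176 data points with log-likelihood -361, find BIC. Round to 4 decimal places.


k * ln(n) = 7 * ln(176) = 7 * 5.170484 = 36.193388.
-2 * loglik = -2 * (-361) = 722.
BIC = 36.193388 + 722 = 758.193388, which rounds to 758.1934.

758.1934


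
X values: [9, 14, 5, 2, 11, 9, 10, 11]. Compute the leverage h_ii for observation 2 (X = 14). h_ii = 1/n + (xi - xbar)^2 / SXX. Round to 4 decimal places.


Mean of X: xbar = 8.8750.
SXX = 98.8750.
For X = 14: h = 1/8 + (14 - 8.8750)^2/98.8750 = 0.3906.

0.3906


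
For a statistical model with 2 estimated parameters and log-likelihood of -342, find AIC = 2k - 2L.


AIC = 2k - 2*loglik = 2(2) - 2(-342).
= 4 + 684 = 688.

688


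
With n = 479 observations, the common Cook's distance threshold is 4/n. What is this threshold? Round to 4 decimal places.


The threshold is 4/n.
4/479 = 0.0084.

0.0084


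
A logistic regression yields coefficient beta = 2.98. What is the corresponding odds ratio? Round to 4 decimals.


The odds ratio is computed as:
OR = e^(2.98) = 19.6878.

19.6878


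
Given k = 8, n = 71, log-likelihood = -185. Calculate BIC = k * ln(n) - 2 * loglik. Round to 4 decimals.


ln(71) = 4.262680.
k * ln(n) = 8 * 4.262680 = 34.101440.
-2L = 370.
BIC = 34.101440 + 370 = 404.101440, which rounds to 404.1014.

404.1014


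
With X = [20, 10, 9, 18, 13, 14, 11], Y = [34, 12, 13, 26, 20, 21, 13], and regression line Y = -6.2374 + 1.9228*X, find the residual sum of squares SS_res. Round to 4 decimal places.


Compute predicted values, then residuals = yi - yhat_i.
Residuals: [1.7814, -0.9906, 1.9322, -2.3730, 1.2410, 0.3182, -1.9134].
SSres = sum(residual^2) = 18.8216.

18.8216


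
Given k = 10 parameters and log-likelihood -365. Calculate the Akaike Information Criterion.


AIC = 2k - 2*loglik = 2(10) - 2(-365).
= 20 + 730 = 750.

750


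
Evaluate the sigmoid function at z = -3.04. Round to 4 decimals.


exp(3.0400) = 20.9052.
1 + exp(-z) = 21.9052.
sigmoid = 1/21.9052 = 0.0457.

0.0457


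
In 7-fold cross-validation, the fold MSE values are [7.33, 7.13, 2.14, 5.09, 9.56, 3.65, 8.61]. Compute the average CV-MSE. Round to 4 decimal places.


Total MSE across folds = 43.5100.
CV-MSE = 43.5100/7 = 6.2157.

6.2157


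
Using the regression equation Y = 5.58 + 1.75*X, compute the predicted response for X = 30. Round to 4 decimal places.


Substitute X = 30 into the equation:
Y = 5.58 + 1.75 * 30 = 5.58 + 52.5000 = 58.0800.

58.0800


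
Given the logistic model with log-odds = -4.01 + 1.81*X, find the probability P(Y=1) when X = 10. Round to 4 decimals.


z = -4.01 + 1.81 * 10 = 14.0900.
Sigmoid: P = 1 / (1 + exp(-14.0900)) = 1.0000.

1.0000


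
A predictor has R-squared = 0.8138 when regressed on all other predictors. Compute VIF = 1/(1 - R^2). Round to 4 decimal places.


Denominator: 1 - 0.8138 = 0.1862.
VIF = 1 / 0.1862 = 5.3706.

5.3706


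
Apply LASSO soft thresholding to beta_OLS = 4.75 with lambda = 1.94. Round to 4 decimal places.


Check: |4.75| = 4.75 vs lambda = 1.94.
Since |beta| > lambda, coefficient = sign(beta)*(|beta| - lambda) = 2.8100.
Soft-thresholded coefficient = 2.8100.

2.8100


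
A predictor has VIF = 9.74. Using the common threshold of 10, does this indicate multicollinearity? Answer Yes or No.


Compare VIF = 9.74 to the threshold of 10.
9.74 < 10, so the answer is No.

No


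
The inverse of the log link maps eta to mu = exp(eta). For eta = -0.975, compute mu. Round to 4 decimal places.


mu = exp(eta) = exp(-0.975).
= 0.3772.

0.3772


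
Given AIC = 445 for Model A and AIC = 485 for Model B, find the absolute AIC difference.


Absolute difference = |445 - 485| = 40.
The model with lower AIC (A) is preferred.

40


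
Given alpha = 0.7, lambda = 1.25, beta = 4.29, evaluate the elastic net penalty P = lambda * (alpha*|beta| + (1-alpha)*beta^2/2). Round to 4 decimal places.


Compute:
L1 = 0.7 * 4.29 = 3.0030.
L2 = 0.3 * 4.29^2 / 2 = 2.7606.
Penalty = 1.25 * (3.0030 + 2.7606) = 7.2045.

7.2045


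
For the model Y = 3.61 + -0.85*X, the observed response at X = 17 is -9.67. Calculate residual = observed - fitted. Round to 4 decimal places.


Fitted value at X = 17 is yhat = 3.61 + -0.85*17 = -10.8400.
Residual = -9.67 - -10.8400 = 1.1700.

1.1700


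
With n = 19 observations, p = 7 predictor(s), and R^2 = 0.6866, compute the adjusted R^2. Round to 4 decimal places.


Adjusted R^2 = 1 - (1 - R^2) * (n-1)/(n-p-1).
(1 - R^2) = 0.3134.
(n-1)/(n-p-1) = 18/11.
(1 - R^2) * (n-1) = 0.3134 * 18 = 5.6412.
Divide by (n-p-1): 5.6412 / 11 = 0.5128.
Adj R^2 = 1 - 0.5128 = 0.4872.

0.4872


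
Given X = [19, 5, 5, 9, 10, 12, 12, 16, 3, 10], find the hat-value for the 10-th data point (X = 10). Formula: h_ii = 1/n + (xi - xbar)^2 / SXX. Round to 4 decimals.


n = 10, xbar = 10.1000.
SXX = sum((xi - xbar)^2) = 224.9000.
h = 1/10 + (10 - 10.1000)^2 / 224.9000 = 0.1000.

0.1000


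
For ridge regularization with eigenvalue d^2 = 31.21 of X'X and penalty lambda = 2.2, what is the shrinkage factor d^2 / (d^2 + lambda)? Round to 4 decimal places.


Compute the denominator: 31.21 + 2.2 = 33.4100.
Shrinkage factor = 31.21 / 33.4100 = 0.9342.

0.9342


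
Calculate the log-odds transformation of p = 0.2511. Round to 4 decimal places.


Compute the odds: 0.2511/0.7489 = 0.3353.
Take the natural log: ln(0.3353) = -1.0928.

-1.0928


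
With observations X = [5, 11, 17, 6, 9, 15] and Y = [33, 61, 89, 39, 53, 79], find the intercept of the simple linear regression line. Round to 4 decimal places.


Compute b1 = 4.5714 from the OLS formula.
With xbar = 10.5000 and ybar = 59.0000, the intercept is:
b0 = 59.0000 - 4.5714 * 10.5000 = 11.0000.

11.0000


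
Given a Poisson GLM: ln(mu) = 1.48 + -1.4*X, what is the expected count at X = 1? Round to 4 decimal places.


Compute eta = 1.48 + -1.4 * 1 = 0.0800.
Apply inverse link: mu = e^0.0800 = 1.0833.

1.0833


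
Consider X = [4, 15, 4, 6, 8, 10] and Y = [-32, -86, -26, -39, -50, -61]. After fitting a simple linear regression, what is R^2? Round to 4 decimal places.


Fit the OLS line: b0 = -8.1726, b1 = -5.2120.
SSres = 18.8405.
SStot = 2432.0000.
R^2 = 1 - 18.8405/2432.0000 = 0.9923.

0.9923


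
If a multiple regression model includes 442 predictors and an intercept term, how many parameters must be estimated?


Including the intercept, the model has 442 predictor coefficients + 1 intercept.
Total = 443.

443


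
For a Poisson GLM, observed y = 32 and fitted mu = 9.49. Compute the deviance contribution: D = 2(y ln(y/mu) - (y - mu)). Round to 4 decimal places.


First: ln(32/9.49) = 1.215497.
Then: 32 * 1.215497 = 38.895904.
y - mu = 32 - 9.49 = 22.51.
D = 2(38.895904 - 22.51) = 32.771808, which rounds to 32.7718.

32.7718


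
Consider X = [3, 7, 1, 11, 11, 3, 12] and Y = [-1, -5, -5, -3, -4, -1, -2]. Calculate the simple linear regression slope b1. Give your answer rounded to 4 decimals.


The sample means are xbar = 6.8571 and ybar = -3.0000.
Compute S_xx = 124.8571 and S_xy = -3.0000.
Slope b1 = S_xy / S_xx = -3.0000 / 124.8571 = -0.0240.

-0.0240


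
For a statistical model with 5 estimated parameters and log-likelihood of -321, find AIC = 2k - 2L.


AIC = 2*5 - 2*(-321).
= 10 + 642 = 652.

652


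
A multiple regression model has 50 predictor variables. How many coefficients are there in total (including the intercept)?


Each predictor gets one coefficient, plus one intercept.
Total parameters = 50 + 1 = 51.

51


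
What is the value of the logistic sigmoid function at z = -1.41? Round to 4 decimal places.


exp(1.4100) = 4.0960.
1 + exp(-z) = 5.0960.
sigmoid = 1/5.0960 = 0.1962.

0.1962


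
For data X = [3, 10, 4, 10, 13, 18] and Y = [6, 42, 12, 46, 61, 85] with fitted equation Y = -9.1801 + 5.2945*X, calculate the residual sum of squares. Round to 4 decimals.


For each point, residual = actual - predicted.
Residuals: [-0.7034, -1.7649, 0.0021, 2.2351, 1.3516, -1.1209].
Sum of squared residuals = 11.6886.

11.6886


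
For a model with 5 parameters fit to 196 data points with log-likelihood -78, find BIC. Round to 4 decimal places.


ln(196) = 5.278115.
k * ln(n) = 5 * 5.278115 = 26.390575.
-2L = 156.
BIC = 26.390575 + 156 = 182.390575, which rounds to 182.3906.

182.3906


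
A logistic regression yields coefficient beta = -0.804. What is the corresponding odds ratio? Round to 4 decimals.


The odds ratio is computed as:
OR = e^(-0.804) = 0.4475.

0.4475


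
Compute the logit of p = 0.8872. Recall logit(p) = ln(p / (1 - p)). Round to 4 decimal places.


The odds are p/(1-p) = 0.8872 / 0.1128 = 7.8652.
logit(p) = ln(7.8652) = 2.0625.

2.0625


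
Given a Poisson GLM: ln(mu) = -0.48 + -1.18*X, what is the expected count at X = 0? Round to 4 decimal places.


eta = -0.48 + -1.18 * 0 = -0.4800.
mu = exp(-0.4800) = 0.6188.

0.6188


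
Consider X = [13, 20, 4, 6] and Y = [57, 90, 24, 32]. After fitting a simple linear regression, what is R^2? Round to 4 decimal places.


After computing the OLS fit (b0=6.9543, b1=4.0740):
SSres = 11.8803, SStot = 2646.7500.
R^2 = 1 - 11.8803/2646.7500 = 0.9955.

0.9955


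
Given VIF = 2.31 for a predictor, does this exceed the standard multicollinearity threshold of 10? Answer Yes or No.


Compare VIF = 2.31 to the threshold of 10.
2.31 < 10, so the answer is No.

No


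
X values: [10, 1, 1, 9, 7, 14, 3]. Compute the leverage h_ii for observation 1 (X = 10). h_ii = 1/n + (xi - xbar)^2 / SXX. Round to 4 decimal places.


Mean of X: xbar = 6.4286.
SXX = 147.7143.
For X = 10: h = 1/7 + (10 - 6.4286)^2/147.7143 = 0.2292.

0.2292


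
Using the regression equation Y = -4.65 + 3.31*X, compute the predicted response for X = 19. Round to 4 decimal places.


Plug X = 19 into Y = -4.65 + 3.31*X:
Y = -4.65 + 62.8900 = 58.2400.

58.2400


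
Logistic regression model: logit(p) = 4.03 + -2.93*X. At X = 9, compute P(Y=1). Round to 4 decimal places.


z = 4.03 + -2.93 * 9 = -22.3400.
Sigmoid: P = 1 / (1 + exp(22.3400)) = 0.0000.

0.0000


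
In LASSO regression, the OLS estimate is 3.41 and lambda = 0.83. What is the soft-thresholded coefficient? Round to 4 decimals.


Check: |3.41| = 3.41 vs lambda = 0.83.
Since |beta| > lambda, coefficient = sign(beta)*(|beta| - lambda) = 2.5800.
Soft-thresholded coefficient = 2.5800.

2.5800


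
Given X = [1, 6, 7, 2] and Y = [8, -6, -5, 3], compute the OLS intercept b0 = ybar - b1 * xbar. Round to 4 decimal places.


Compute b1 = -2.1923 from the OLS formula.
With xbar = 4.0000 and ybar = 0.0000, the intercept is:
b0 = 0.0000 - -2.1923 * 4.0000 = 8.7692.

8.7692


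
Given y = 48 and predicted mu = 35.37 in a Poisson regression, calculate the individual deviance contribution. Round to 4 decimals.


First: ln(48/35.37) = 0.305337.
Then: 48 * 0.305337 = 14.656176.
y - mu = 48 - 35.37 = 12.63.
D = 2(14.656176 - 12.63) = 4.052352, which rounds to 4.0524.

4.0524


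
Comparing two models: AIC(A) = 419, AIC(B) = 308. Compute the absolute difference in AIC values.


|AIC_A - AIC_B| = |419 - 308| = 111.
Model B is preferred (lower AIC).

111


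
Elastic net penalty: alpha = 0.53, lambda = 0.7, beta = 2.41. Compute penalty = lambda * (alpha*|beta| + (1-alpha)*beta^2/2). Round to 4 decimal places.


Compute:
L1 = 0.53 * 2.41 = 1.2773.
L2 = 0.47 * 2.41^2 / 2 = 1.3649.
Penalty = 0.7 * (1.2773 + 1.3649) = 1.8495.

1.8495


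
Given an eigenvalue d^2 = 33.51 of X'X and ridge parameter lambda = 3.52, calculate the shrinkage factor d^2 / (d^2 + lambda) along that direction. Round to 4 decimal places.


Compute the denominator: 33.51 + 3.52 = 37.0300.
Shrinkage factor = 33.51 / 37.0300 = 0.9049.

0.9049


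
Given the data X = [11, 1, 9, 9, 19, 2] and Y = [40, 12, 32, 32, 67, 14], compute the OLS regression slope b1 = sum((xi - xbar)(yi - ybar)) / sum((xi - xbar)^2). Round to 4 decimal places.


Calculate xbar = 8.5000, ybar = 32.8333.
S_xx = 215.5000, S_xy = 654.5000.
Using b1 = S_xy / S_xx = 654.5000 / 215.5000, we get b1 = 3.0371.

3.0371


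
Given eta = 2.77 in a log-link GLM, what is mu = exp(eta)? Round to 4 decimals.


mu = exp(eta) = exp(2.77).
= 15.9586.

15.9586


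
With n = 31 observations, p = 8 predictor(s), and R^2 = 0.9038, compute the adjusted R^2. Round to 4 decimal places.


Plug in: Adj R^2 = 1 - (1 - 0.9038) * 30/22.
= 1 - 0.0962 * 30/22
= 1 - 2.8860 / 22
= 1 - 0.1312 = 0.8688.

0.8688


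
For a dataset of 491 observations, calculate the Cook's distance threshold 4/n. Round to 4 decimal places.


The threshold is 4/n.
4/491 = 0.0081.

0.0081


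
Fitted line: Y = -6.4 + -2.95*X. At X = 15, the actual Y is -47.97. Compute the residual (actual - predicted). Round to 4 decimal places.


Fitted value at X = 15 is yhat = -6.4 + -2.95*15 = -50.6500.
Residual = -47.97 - -50.6500 = 2.6800.

2.6800


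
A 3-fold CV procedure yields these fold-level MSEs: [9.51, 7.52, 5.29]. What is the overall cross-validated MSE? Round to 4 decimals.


Sum of fold MSEs = 22.3200.
Average = 22.3200 / 3 = 7.4400.

7.4400


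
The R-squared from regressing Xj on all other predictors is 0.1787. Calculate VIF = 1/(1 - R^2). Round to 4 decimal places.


Denominator: 1 - 0.1787 = 0.8213.
VIF = 1 / 0.8213 = 1.2176.

1.2176


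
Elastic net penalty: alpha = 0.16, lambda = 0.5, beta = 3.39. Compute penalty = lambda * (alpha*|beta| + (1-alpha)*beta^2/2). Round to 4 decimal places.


Compute:
L1 = 0.16 * 3.39 = 0.5424.
L2 = 0.84 * 3.39^2 / 2 = 4.8267.
Penalty = 0.5 * (0.5424 + 4.8267) = 2.6845.

2.6845


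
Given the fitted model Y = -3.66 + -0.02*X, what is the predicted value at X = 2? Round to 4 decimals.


Substitute X = 2 into the equation:
Y = -3.66 + -0.02 * 2 = -3.66 + -0.0400 = -3.7000.

-3.7000


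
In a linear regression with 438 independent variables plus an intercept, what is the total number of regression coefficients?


Total coefficients = number of predictors + 1 (for the intercept).
= 438 + 1 = 439.

439


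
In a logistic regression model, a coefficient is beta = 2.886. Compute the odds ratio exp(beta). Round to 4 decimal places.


The odds ratio is computed as:
OR = e^(2.886) = 17.9215.

17.9215


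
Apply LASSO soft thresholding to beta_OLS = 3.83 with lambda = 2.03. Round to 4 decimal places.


Check: |3.83| = 3.83 vs lambda = 2.03.
Since |beta| > lambda, coefficient = sign(beta)*(|beta| - lambda) = 1.8000.
Soft-thresholded coefficient = 1.8000.

1.8000


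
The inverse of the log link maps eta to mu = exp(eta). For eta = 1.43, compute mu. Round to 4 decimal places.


mu = exp(eta) = exp(1.43).
= 4.1787.

4.1787


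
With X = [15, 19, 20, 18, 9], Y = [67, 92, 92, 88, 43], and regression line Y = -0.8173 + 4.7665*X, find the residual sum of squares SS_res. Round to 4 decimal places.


Compute predicted values, then residuals = yi - yhat_i.
Residuals: [-3.6802, 2.2538, -2.5127, 3.0203, 0.9188].
SSres = sum(residual^2) = 34.9036.

34.9036


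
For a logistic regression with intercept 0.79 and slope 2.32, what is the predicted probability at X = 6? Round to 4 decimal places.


z = 0.79 + 2.32 * 6 = 14.7100.
Sigmoid: P = 1 / (1 + exp(-14.7100)) = 1.0000.

1.0000


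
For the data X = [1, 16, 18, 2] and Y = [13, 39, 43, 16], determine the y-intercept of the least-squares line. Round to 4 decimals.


First find the slope: b1 = 1.7147.
Means: xbar = 9.2500, ybar = 27.7500.
b0 = ybar - b1 * xbar = 27.7500 - 1.7147 * 9.2500 = 11.8888.

11.8888


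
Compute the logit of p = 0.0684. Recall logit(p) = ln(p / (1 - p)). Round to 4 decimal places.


The odds are p/(1-p) = 0.0684 / 0.9316 = 0.0734.
logit(p) = ln(0.0734) = -2.6115.

-2.6115


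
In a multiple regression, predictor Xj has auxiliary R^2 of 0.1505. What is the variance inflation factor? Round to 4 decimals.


VIF = 1 / (1 - 0.1505).
= 1 / 0.8495 = 1.1772.

1.1772


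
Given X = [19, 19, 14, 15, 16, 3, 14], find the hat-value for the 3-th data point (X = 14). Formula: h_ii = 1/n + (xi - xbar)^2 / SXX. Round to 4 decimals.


Compute xbar = 14.2857 with n = 7 observations.
SXX = 175.4286.
Leverage = 1/7 + (14 - 14.2857)^2/175.4286 = 0.1433.

0.1433


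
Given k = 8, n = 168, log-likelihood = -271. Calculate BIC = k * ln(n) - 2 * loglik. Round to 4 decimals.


k * ln(n) = 8 * ln(168) = 8 * 5.123964 = 40.991712.
-2 * loglik = -2 * (-271) = 542.
BIC = 40.991712 + 542 = 582.991712, which rounds to 582.9917.

582.9917


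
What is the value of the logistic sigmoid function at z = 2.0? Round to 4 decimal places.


Compute exp(-2.0000) = 0.1353.
Sigmoid = 1 / (1 + 0.1353) = 1 / 1.1353 = 0.8808.

0.8808


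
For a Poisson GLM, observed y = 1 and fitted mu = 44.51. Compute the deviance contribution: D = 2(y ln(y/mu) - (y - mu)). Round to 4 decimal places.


First: ln(1/44.51) = -3.795714.
Then: 1 * -3.795714 = -3.795714.
y - mu = 1 - 44.51 = -43.51.
D = 2(-3.795714 - -43.51) = 79.428572, which rounds to 79.4286.

79.4286


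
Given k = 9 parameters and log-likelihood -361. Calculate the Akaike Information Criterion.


Compute:
2k = 2*9 = 18.
-2*loglik = -2*(-361) = 722.
AIC = 18 + 722 = 740.

740


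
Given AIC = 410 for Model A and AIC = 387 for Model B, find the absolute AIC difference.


|AIC_A - AIC_B| = |410 - 387| = 23.
Model B is preferred (lower AIC).

23


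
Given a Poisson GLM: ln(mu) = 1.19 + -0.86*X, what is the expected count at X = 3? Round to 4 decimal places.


Linear predictor: eta = 1.19 + (-0.86)(3) = -1.3900.
Expected count: mu = exp(-1.3900) = 0.2491.

0.2491


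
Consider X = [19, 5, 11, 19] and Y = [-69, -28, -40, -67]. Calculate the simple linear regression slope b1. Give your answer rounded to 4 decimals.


The sample means are xbar = 13.5000 and ybar = -51.0000.
Compute S_xx = 139.0000 and S_xy = -410.0000.
Slope b1 = S_xy / S_xx = -410.0000 / 139.0000 = -2.9496.

-2.9496


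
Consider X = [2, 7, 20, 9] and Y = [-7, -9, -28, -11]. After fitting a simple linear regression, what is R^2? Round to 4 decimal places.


After computing the OLS fit (b0=-2.0260, b1=-1.2341):
SSres = 15.2688, SStot = 278.7500.
R^2 = 1 - 15.2688/278.7500 = 0.9452.

0.9452


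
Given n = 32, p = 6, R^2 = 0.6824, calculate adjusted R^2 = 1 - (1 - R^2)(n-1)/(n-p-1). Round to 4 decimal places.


Adjusted R^2 = 1 - (1 - R^2) * (n-1)/(n-p-1).
(1 - R^2) = 0.3176.
(n-1)/(n-p-1) = 31/25.
(1 - R^2) * (n-1) = 0.3176 * 31 = 9.8456.
Divide by (n-p-1): 9.8456 / 25 = 0.3938.
Adj R^2 = 1 - 0.3938 = 0.6062.

0.6062


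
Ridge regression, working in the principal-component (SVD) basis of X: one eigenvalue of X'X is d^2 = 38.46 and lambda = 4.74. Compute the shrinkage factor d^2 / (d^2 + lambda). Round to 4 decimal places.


Denominator = d^2 + lambda = 38.46 + 4.74 = 43.2000.
Shrinkage = 38.46 / 43.2000 = 0.8903.

0.8903


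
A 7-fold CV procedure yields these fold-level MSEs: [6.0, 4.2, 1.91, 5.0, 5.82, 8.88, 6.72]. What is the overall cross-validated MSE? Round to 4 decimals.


Add all fold MSEs: 38.5300.
Divide by k = 7: 38.5300/7 = 5.5043.

5.5043


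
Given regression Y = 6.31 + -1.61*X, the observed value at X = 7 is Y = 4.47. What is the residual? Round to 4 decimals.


Fitted value at X = 7 is yhat = 6.31 + -1.61*7 = -4.9600.
Residual = 4.47 - -4.9600 = 9.4300.

9.4300


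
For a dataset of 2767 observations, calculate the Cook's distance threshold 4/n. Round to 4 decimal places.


The threshold is 4/n.
4/2767 = 0.0014.

0.0014


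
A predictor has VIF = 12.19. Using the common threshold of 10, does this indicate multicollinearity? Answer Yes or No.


Check: VIF = 12.19 vs threshold = 10.
Since 12.19 >= 10, the answer is Yes.

Yes
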